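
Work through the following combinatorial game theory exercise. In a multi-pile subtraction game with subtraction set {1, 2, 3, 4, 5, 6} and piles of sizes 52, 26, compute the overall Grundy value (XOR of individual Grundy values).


Subtraction set: {1, 2, 3, 4, 5, 6}
For this subtraction set, G(n) = n mod 7 (period = max + 1 = 7).
Pile 1 (size 52): G(52) = 52 mod 7 = 3
Pile 2 (size 26): G(26) = 26 mod 7 = 5
Total Grundy value = XOR of all: 3 XOR 5 = 6

6


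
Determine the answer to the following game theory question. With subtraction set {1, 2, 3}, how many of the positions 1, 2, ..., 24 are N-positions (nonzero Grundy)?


Subtraction set S = {1, 2, 3}, so G(n) = n mod 4.
G(n) = 0 when n is a multiple of 4.
Multiples of 4 in [1, 24]: 6
N-positions (nonzero Grundy) = 24 - 6 = 18

18


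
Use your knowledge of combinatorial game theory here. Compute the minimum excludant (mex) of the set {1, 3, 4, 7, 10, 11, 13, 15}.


Set = {1, 3, 4, 7, 10, 11, 13, 15}
0 is NOT in the set. This is the mex.
mex = 0

0


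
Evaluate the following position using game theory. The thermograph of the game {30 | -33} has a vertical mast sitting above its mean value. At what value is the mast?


Game = {30 | -33}, a switch {a | b} with numbers a > b.
Its thermograph has left wall a - t and right wall b + t, which meet at t = (a - b)/2, where both equal (a + b)/2. So the mast (mean value) is at (a + b)/2.
Mean = (30 + (-33))/2 = -3/2 = -3/2

-3/2


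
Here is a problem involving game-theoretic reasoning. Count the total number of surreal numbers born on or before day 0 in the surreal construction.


Day 0: {|} = 0 is born. Count = 1.
Day n: the number of surreal numbers born by day n is 2^(n+1) - 1.
By day 0: 2^1 - 1 = 1
By day 0: 1 surreal numbers.

1


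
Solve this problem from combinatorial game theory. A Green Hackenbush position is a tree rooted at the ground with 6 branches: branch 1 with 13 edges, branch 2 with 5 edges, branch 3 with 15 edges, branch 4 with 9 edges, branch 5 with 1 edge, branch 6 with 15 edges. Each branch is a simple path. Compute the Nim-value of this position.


The tree has 6 branches from the ground vertex.
In Green Hackenbush, the Nim-value of a simple path of length k is k.
Branch 1: length 13, Nim-value = 13
Branch 2: length 5, Nim-value = 5
Branch 3: length 15, Nim-value = 15
Branch 4: length 9, Nim-value = 9
Branch 5: length 1, Nim-value = 1
Branch 6: length 15, Nim-value = 15
Total Nim-value = XOR of all branch values:
0 XOR 13 = 13
13 XOR 5 = 8
8 XOR 15 = 7
7 XOR 9 = 14
14 XOR 1 = 15
15 XOR 15 = 0
Nim-value of the tree = 0

0


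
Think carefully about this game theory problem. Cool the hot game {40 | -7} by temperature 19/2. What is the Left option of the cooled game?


Original game: {40 | -7} (a switch {a | b} with a > b).
Cooling by t (for t below the temperature (a - b)/2 = 47/2) taxes each move by t: {a | b} cooled by t is {a - t | b + t}.
Cooling amount: t = 19/2
Cooled Left option: 40 - 19/2 = 61/2
Cooled Right option: -7 + 19/2 = 5/2
Cooled game: {61/2 | 5/2}
Left option = 61/2

61/2


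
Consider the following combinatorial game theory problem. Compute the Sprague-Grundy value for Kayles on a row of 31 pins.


Kayles: a move removes 1 or 2 adjacent pins from a contiguous row.
Removing pins from a row of k leaves two independent rows (a, b) with a + b = k - 1 (one pin) or a + b = k - 2 (two pins); an end removal gives a = 0.
By Sprague-Grundy, G(k) = mex{ G(a) XOR G(b) } over all these splits. G(0) = 0.
G(1): splits (0,0):0^0=0 -> mex({0}) = 1
G(2): splits (0,1):0^1=1 (0,0):0^0=0 -> mex({0, 1}) = 2
G(3): splits (0,2):0^2=2 (1,1):1^1=0 (0,1):0^1=1 -> mex({0, 1, 2}) = 3
G(4): splits (0,3):0^3=3 (1,2):1^2=3 (0,2):0^2=2 (1,1):1^1=0 -> mex({0, 2, 3}) = 1
G(5): splits (0,4):0^1=1 (1,3):1^3=2 (2,2):2^2=0 (0,3):0^3=3 (1,2):1^2=3 -> mex({0, 1, 2, 3}) = 4
G(6) = mex({0, 1, 2, 4}) = 3
G(7) = mex({0, 1, 3, 4, 5}) = 2
G(8) = mex({0, 2, 3, 5, 6}) = 1
G(9) = mex({0, 1, 2, 3, 6, 7}) = 4
G(10) = mex({0, 1, 3, 4, 5, 7}) = 2
G(11) = mex({0, 1, 2, 3, 4, 5}) = 6
G(12) = mex({0, 1, 2, 3, 5, 6, 7}) = 4
G(13) = mex({0, 2, 3, 4, 6, 7}) = 1
G(14) = mex({0, 1, 4, 5, 6, 7}) = 2
G(15) = mex({0, 1, 2, 3, 4, 5, 6}) = 7
G(16) = mex({0, 2, 3, 5, 6, 7}) = 1
G(17) = mex({0, 1, 2, 3, 5, 6, 7}) = 4
G(18) = mex({0, 1, 2, 4, 5, 6}) = 3
G(19) = mex({0, 1, 3, 4, 5, 7}) = 2
G(20) = mex({0, 2, 3, 4, 5, 6, 7}) = 1
G(21) = mex({0, 1, 2, 3, 5, 6, 7}) = 4
G(22) = mex({0, 1, 2, 3, 4, 5, 7}) = 6
G(23) = mex({0, 1, 2, 3, 4, 5, 6}) = 7
G(24) = mex({0, 1, 2, 3, 5, 6, 7}) = 4
G(25) = mex({0, 2, 3, 4, 6, 7}) = 1
G(26) = mex({0, 1, 3, 4, 5, 6, 7}) = 2
G(27) = mex({0, 1, 2, 3, 4, 5, 6, 7}) = 8
G(28) = mex({0, 1, 2, 3, 4, 6, 7, 8}) = 5
G(29) = mex({0, 1, 2, 3, 5, 6, 7, 8, 9}) = 4
G(30) = mex({0, 1, 2, 3, 4, 5, 6, 9, 10}) = 7
G(31) = mex({0, 1, 3, 4, 5, 7, 10, 11}) = 2
Therefore G(31) = 2.

2


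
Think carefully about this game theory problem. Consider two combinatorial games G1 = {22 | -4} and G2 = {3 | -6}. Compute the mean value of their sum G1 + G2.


G1 = {22 | -4}, G2 = {3 | -6}
Each is a switch {a | b} with numbers a > b; its mean value is (a + b)/2, and mean value is additive over game sums: m(G1 + G2) = m(G1) + m(G2).
Mean of G1 = (22 + (-4))/2 = 18/2 = 9
Mean of G2 = (3 + (-6))/2 = -3/2 = -3/2
Mean of G1 + G2 = 9 + -3/2 = 15/2

15/2


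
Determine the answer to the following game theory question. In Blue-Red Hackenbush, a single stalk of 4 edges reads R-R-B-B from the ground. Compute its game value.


Edges (from ground): R-R-B-B
By Berlekamp's sign-expansion rule, a Blue-Red Hackenbush stalk has the value of the surreal number whose sign sequence is the edge sequence with B -> + and R -> -.
Sign sequence: --++
Trace the sign expansion in the surreal number tree, starting from 0:
Edge 1: R (sign -) -> bounds (-inf, 0), value = -1
Edge 2: R (sign -) -> bounds (-inf, -1), value = -2
Edge 3: B (sign +) -> bounds (-2, -1), value = -3/2
Edge 4: B (sign +) -> bounds (-3/2, -1), value = -5/4
Game value = -5/4

-5/4


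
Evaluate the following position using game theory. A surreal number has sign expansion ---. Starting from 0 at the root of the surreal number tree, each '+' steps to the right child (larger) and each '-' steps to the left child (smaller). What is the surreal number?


Sign expansion: ---
Rule: track bounds (lo, hi), initially (-inf, +inf). On '+', the current value becomes lo and we move to the simplest number in (value, hi): value + 1 if hi = +inf, otherwise the midpoint (value + hi)/2. On '-', the current value becomes hi and we move to value - 1 if lo = -inf, otherwise the midpoint (lo + value)/2.
Start at 0.
Step 1: sign = -, move left. Bounds: (-inf, 0). Value = -1
Step 2: sign = -, move left. Bounds: (-inf, -1). Value = -2
Step 3: sign = -, move left. Bounds: (-inf, -2). Value = -3
The surreal number with sign expansion --- is -3.

-3


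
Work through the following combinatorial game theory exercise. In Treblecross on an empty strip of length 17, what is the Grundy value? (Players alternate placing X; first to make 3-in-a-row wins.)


Treblecross: place X on empty cells; 3-in-a-row wins.
Playing within two cells of an existing X lets the opponent win at once, so sensible play treats the cells i-2..i+2 around each X as dead. The player left with no safe cell loses, so this is a normal-play take-away game on strips of safe cells.
Placing X at cell i (0-indexed) of a strip of k safe cells leaves independent strips of sizes max(0, i-2) and max(0, k-i-3). Hence G(k) = mex{ G(max(0,i-2)) XOR G(max(0,k-i-3)) : 0 <= i < k }, with G(0) = 0.
G(1): splits (0,0):0^0=0 -> mex({0}) = 1
G(2): splits (0,0):0^0=0 -> mex({0}) = 1
G(3): splits (0,0):0^0=0 -> mex({0}) = 1
G(4): splits (0,1):0^1=1 (0,0):0^0=0 -> mex({0, 1}) = 2
G(5): splits (0,2):0^1=1 (0,1):0^1=1 (0,0):0^0=0 -> mex({0, 1}) = 2
G(6) = mex({1}) = 0
G(7) = mex({0, 1, 2}) = 3
G(8) = mex({0, 1, 2}) = 3
G(9) = mex({0, 2}) = 1
G(10) = mex({0, 2, 3}) = 1
G(11) = mex({0, 3}) = 1
G(12) = mex({1, 3}) = 0
G(13) = mex({0, 1, 2, 3}) = 4
G(14) = mex({0, 1, 2}) = 3
G(15) = mex({0, 1, 2}) = 3
G(16) = mex({0, 1, 2, 4}) = 3
G(17) = mex({0, 1, 3, 4}) = 2
Therefore G(17) = 2.

2


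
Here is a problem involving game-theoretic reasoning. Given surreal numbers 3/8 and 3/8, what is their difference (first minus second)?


x = 3/8, y = 3/8
Converting to common denominator: 8
x = 3/8, y = 3/8
x - y = 3/8 - 3/8 = 0

0


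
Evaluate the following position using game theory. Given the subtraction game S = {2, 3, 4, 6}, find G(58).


The subtraction set is S = {2, 3, 4, 6}.
G(k) = mex{ G(k - s) : s in S, s <= k }. We compute iteratively: G(0) = 0.
G(1) = mex({}) = 0
G(2) = mex({0}) = 1
G(3) = mex({0}) = 1
G(4) = mex({0, 1}) = 2
G(5) = mex({0, 1}) = 2
G(6) = mex({0, 1, 2}) = 3
G(7) = mex({0, 1, 2}) = 3
G(8) = mex({1, 2, 3}) = 0
G(9) = mex({1, 2, 3}) = 0
G(10) = mex({0, 2, 3}) = 1
G(11) = mex({0, 2, 3}) = 1
G(12) = mex({0, 1, 3}) = 2
G(13) = mex({0, 1, 3}) = 2
Observe that G(8)..G(13) = 0, 0, 1, 1, 2, 2 repeats G(0)..G(5) = 0, 0, 1, 1, 2, 2.
For k >= max(S) = 6, G(k) is determined by the previous 6 values G(k-6)..G(k-1); a window of 6 consecutive values has recurred shifted by 8, so by induction G(k + 8) = G(k) for all k >= 0: the sequence is periodic from the start with period 8.
One period: G(0..7) = 0, 0, 1, 1, 2, 2, 3, 3.
58 mod 8 = 2, so G(58) = G(2) = 1.

1


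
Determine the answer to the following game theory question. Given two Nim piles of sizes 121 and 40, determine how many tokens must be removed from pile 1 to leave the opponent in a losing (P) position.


Piles: 121 and 40
Current XOR: 121 XOR 40 = 81 (non-zero, so this is an N-position).
To make the XOR zero, we need to find a move that balances the piles.
For pile 1 (size 121): target = 121 XOR 81 = 40
We reduce pile 1 from 121 to 40.
Tokens removed: 121 - 40 = 81
Verification: 40 XOR 40 = 0

81


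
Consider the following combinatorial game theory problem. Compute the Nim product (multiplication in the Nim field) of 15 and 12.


Nim multiplication is bilinear over XOR: (u XOR v) * w = (u*w) XOR (v*w).
So we split each operand into its bit components and XOR the pairwise Nim products.
15 = 1 + 2 + 4 + 8 (as XOR of powers of 2).
12 = 4 + 8 (as XOR of powers of 2).
Using the standard Nim-product table on single bits:
  2*2 = 3,   2*4 = 8,   2*8 = 12,
  4*4 = 6,   4*8 = 11,  8*8 = 13,
and  1*x = x (identity), k*l = l*k (commutative).
Pairwise Nim products:
  1 * 4 = 4
  1 * 8 = 8
  2 * 4 = 8
  2 * 8 = 12
  4 * 4 = 6
  4 * 8 = 11
  8 * 4 = 11
  8 * 8 = 13
XOR them: 4 XOR 8 XOR 8 XOR 12 XOR 6 XOR 11 XOR 11 XOR 13 = 3.
Result: 15 * 12 = 3 (in Nim).

3


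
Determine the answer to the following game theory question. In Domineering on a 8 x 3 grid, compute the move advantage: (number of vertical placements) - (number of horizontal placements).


Board is 8 x 3 (rows x cols).
Left (vertical) placements: (rows-1) * cols = 7 * 3 = 21
Right (horizontal) placements: rows * (cols-1) = 8 * 2 = 16
Advantage = Left - Right = 21 - 16 = 5

5


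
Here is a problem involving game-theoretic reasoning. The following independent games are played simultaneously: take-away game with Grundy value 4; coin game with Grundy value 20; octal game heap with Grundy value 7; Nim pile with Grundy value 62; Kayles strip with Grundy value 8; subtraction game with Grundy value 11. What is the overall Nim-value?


By the Sprague-Grundy theorem, the Grundy value of a sum of games is the XOR of individual Grundy values.
take-away game: Grundy value = 4. Running XOR: 0 XOR 4 = 4
coin game: Grundy value = 20. Running XOR: 4 XOR 20 = 16
octal game heap: Grundy value = 7. Running XOR: 16 XOR 7 = 23
Nim pile: Grundy value = 62. Running XOR: 23 XOR 62 = 41
Kayles strip: Grundy value = 8. Running XOR: 41 XOR 8 = 33
subtraction game: Grundy value = 11. Running XOR: 33 XOR 11 = 42
The combined Grundy value is 42.

42


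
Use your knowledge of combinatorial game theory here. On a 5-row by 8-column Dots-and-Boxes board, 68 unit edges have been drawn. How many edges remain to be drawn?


Grid: 5 x 8 boxes, i.e. 6 rows and 9 columns of dots.
Horizontal edges: (rows + 1) * cols = 6 * 8 = 48
Vertical edges: rows * (cols + 1) = 5 * 9 = 45
Total edges: 48 + 45 = 93
Edges drawn: 68
Remaining: 93 - 68 = 25

25


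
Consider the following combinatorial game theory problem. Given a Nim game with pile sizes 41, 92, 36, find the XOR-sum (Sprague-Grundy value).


We need the XOR (exclusive or) of all pile sizes.
After XOR-ing pile 1 (size 41): 0 XOR 41 = 41
After XOR-ing pile 2 (size 92): 41 XOR 92 = 117
After XOR-ing pile 3 (size 36): 117 XOR 36 = 81
The Nim-value of this position is 81.

81


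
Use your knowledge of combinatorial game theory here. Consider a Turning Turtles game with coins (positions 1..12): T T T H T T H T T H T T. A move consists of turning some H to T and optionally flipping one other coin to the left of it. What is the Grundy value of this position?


Coins: T T T H T T H T T H T T
Key fact: a single head at position k behaves exactly like a Nim heap of size k (turning it to T and optionally flipping a coin at j < k corresponds to moving the heap from k to j, or to 0), and heads combine as a disjunctive sum (two heads at the same place would cancel, matching j XOR j = 0). So the Nim-value is the XOR of the 1-indexed positions of the heads.
Face-up positions (1-indexed): [4, 7, 10]
XOR 0 with 4: 0 XOR 4 = 4
XOR 4 with 7: 4 XOR 7 = 3
XOR 3 with 10: 3 XOR 10 = 9
Nim-value = 9

9


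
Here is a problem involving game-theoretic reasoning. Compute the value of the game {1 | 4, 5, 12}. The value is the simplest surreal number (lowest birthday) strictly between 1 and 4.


Left options: {1}, max = 1
Right options: {4, 5, 12}, min = 4
All options are numbers and max(Left) < min(Right), so by the simplicity theorem the value is the simplest (earliest-born) number strictly between 1 and 4.
Integers 2 through 3 all lie strictly between 1 and 4.
Among integers, the simplest (lowest birthday = smallest |n|; 0 is born on day 0, +-n on day n) is 2.
No non-integer in the interval can be simpler: if x is a non-integer in the interval, then floor(x) or ceil(x) also lies in the interval (the interval contains an integer), and both are proper prefixes of x's sign expansion, i.e. born earlier. So the game value is 2.
Game value = 2

2


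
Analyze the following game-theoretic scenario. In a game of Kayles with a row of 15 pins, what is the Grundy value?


Kayles: a move removes 1 or 2 adjacent pins from a contiguous row.
Removing pins from a row of k leaves two independent rows (a, b) with a + b = k - 1 (one pin) or a + b = k - 2 (two pins); an end removal gives a = 0.
By Sprague-Grundy, G(k) = mex{ G(a) XOR G(b) } over all these splits. G(0) = 0.
G(1): splits (0,0):0^0=0 -> mex({0}) = 1
G(2): splits (0,1):0^1=1 (0,0):0^0=0 -> mex({0, 1}) = 2
G(3): splits (0,2):0^2=2 (1,1):1^1=0 (0,1):0^1=1 -> mex({0, 1, 2}) = 3
G(4): splits (0,3):0^3=3 (1,2):1^2=3 (0,2):0^2=2 (1,1):1^1=0 -> mex({0, 2, 3}) = 1
G(5): splits (0,4):0^1=1 (1,3):1^3=2 (2,2):2^2=0 (0,3):0^3=3 (1,2):1^2=3 -> mex({0, 1, 2, 3}) = 4
G(6) = mex({0, 1, 2, 4}) = 3
G(7) = mex({0, 1, 3, 4, 5}) = 2
G(8) = mex({0, 2, 3, 5, 6}) = 1
G(9) = mex({0, 1, 2, 3, 6, 7}) = 4
G(10) = mex({0, 1, 3, 4, 5, 7}) = 2
G(11) = mex({0, 1, 2, 3, 4, 5}) = 6
G(12) = mex({0, 1, 2, 3, 5, 6, 7}) = 4
G(13) = mex({0, 2, 3, 4, 6, 7}) = 1
G(14) = mex({0, 1, 4, 5, 6, 7}) = 2
G(15) = mex({0, 1, 2, 3, 4, 5, 6}) = 7
Therefore G(15) = 7.

7


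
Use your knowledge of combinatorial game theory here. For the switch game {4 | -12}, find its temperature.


The game is {4 | -12}, a switch {a | b} with numbers a > b.
Cooling {a | b} by t gives {a - t | b + t}, which stops being hot when a - t = b + t, i.e. at t = (a - b)/2. So the temperature of a switch is (a - b)/2.
Temperature = (Left option - Right option) / 2
= (4 - (-12)) / 2
= 16 / 2
= 8

8


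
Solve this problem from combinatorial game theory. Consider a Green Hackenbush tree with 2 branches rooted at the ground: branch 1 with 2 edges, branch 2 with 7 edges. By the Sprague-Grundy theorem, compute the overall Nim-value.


The tree has 2 branches from the ground vertex.
In Green Hackenbush, the Nim-value of a simple path of length k is k.
Branch 1: length 2, Nim-value = 2
Branch 2: length 7, Nim-value = 7
Total Nim-value = XOR of all branch values:
0 XOR 2 = 2
2 XOR 7 = 5
Nim-value of the tree = 5

5


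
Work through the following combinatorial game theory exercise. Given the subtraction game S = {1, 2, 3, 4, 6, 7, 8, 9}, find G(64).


The subtraction set is S = {1, 2, 3, 4, 6, 7, 8, 9}.
G(k) = mex{ G(k - s) : s in S, s <= k }. We compute iteratively: G(0) = 0.
G(1) = mex({0}) = 1
G(2) = mex({0, 1}) = 2
G(3) = mex({0, 1, 2}) = 3
G(4) = mex({0, 1, 2, 3}) = 4
G(5) = mex({1, 2, 3, 4}) = 0
G(6) = mex({0, 2, 3, 4}) = 1
G(7) = mex({0, 1, 3, 4}) = 2
G(8) = mex({0, 1, 2, 4}) = 3
G(9) = mex({0, 1, 2, 3}) = 4
G(10) = mex({1, 2, 3, 4}) = 0
G(11) = mex({0, 2, 3, 4}) = 1
G(12) = mex({0, 1, 3, 4}) = 2
G(13) = mex({0, 1, 2, 4}) = 3
Observe that G(5)..G(13) = 0, 1, 2, 3, 4, 0, 1, 2, 3 repeats G(0)..G(8) = 0, 1, 2, 3, 4, 0, 1, 2, 3.
For k >= max(S) = 9, G(k) is determined by the previous 9 values G(k-9)..G(k-1); a window of 9 consecutive values has recurred shifted by 5, so by induction G(k + 5) = G(k) for all k >= 0: the sequence is periodic from the start with period 5.
One period: G(0..4) = 0, 1, 2, 3, 4.
64 mod 5 = 4, so G(64) = G(4) = 4.

4


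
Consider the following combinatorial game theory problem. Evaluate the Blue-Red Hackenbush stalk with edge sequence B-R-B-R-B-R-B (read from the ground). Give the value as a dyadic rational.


Edges (from ground): B-R-B-R-B-R-B
By Berlekamp's sign-expansion rule, a Blue-Red Hackenbush stalk has the value of the surreal number whose sign sequence is the edge sequence with B -> + and R -> -.
Sign sequence: +-+-+-+
Trace the sign expansion in the surreal number tree, starting from 0:
Edge 1: B (sign +) -> bounds (0, +inf), value = 1
Edge 2: R (sign -) -> bounds (0, 1), value = 1/2
Edge 3: B (sign +) -> bounds (1/2, 1), value = 3/4
Edge 4: R (sign -) -> bounds (1/2, 3/4), value = 5/8
Edge 5: B (sign +) -> bounds (5/8, 3/4), value = 11/16
Edge 6: R (sign -) -> bounds (5/8, 11/16), value = 21/32
Edge 7: B (sign +) -> bounds (21/32, 11/16), value = 43/64
Game value = 43/64

43/64


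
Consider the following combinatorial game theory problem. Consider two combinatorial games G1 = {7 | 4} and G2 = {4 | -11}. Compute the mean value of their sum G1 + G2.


G1 = {7 | 4}, G2 = {4 | -11}
Each is a switch {a | b} with numbers a > b; its mean value is (a + b)/2, and mean value is additive over game sums: m(G1 + G2) = m(G1) + m(G2).
Mean of G1 = (7 + (4))/2 = 11/2 = 11/2
Mean of G2 = (4 + (-11))/2 = -7/2 = -7/2
Mean of G1 + G2 = 11/2 + -7/2 = 2

2


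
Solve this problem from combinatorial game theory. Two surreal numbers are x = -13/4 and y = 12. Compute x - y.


x = -13/4, y = 12
Converting to common denominator: 4
x = -13/4, y = 48/4
x - y = -13/4 - 12 = -61/4

-61/4


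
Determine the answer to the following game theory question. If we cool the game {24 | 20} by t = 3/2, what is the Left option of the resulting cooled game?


Original game: {24 | 20} (a switch {a | b} with a > b).
Cooling by t (for t below the temperature (a - b)/2 = 2) taxes each move by t: {a | b} cooled by t is {a - t | b + t}.
Cooling amount: t = 3/2
Cooled Left option: 24 - 3/2 = 45/2
Cooled Right option: 20 + 3/2 = 43/2
Cooled game: {45/2 | 43/2}
Left option = 45/2

45/2


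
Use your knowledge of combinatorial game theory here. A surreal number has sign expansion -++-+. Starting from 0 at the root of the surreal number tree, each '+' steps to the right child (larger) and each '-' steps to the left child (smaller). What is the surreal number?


Sign expansion: -++-+
Rule: track bounds (lo, hi), initially (-inf, +inf). On '+', the current value becomes lo and we move to the simplest number in (value, hi): value + 1 if hi = +inf, otherwise the midpoint (value + hi)/2. On '-', the current value becomes hi and we move to value - 1 if lo = -inf, otherwise the midpoint (lo + value)/2.
Start at 0.
Step 1: sign = -, move left. Bounds: (-inf, 0). Value = -1
Step 2: sign = +, move right. Bounds: (-1, 0). Value = -1/2
Step 3: sign = +, move right. Bounds: (-1/2, 0). Value = -1/4
Step 4: sign = -, move left. Bounds: (-1/2, -1/4). Value = -3/8
Step 5: sign = +, move right. Bounds: (-3/8, -1/4). Value = -5/16
The surreal number with sign expansion -++-+ is -5/16.

-5/16


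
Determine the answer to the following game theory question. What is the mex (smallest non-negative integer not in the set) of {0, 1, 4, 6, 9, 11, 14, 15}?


Set = {0, 1, 4, 6, 9, 11, 14, 15}
0 is in the set.
1 is in the set.
2 is NOT in the set. This is the mex.
mex = 2

2


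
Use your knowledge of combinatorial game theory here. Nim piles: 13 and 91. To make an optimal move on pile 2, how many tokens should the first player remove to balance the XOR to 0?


Piles: 13 and 91
Current XOR: 13 XOR 91 = 86 (non-zero, so this is an N-position).
To make the XOR zero, we need to find a move that balances the piles.
For pile 2 (size 91): target = 91 XOR 86 = 13
We reduce pile 2 from 91 to 13.
Tokens removed: 91 - 13 = 78
Verification: 13 XOR 13 = 0

78


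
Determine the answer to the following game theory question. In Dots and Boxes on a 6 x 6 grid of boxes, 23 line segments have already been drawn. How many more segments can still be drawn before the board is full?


Grid: 6 x 6 boxes, i.e. 7 rows and 7 columns of dots.
Horizontal edges: (rows + 1) * cols = 7 * 6 = 42
Vertical edges: rows * (cols + 1) = 6 * 7 = 42
Total edges: 42 + 42 = 84
Edges drawn: 23
Remaining: 84 - 23 = 61

61


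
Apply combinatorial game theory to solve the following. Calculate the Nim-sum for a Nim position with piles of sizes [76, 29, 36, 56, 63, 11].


We need the XOR (exclusive or) of all pile sizes.
After XOR-ing pile 1 (size 76): 0 XOR 76 = 76
After XOR-ing pile 2 (size 29): 76 XOR 29 = 81
After XOR-ing pile 3 (size 36): 81 XOR 36 = 117
After XOR-ing pile 4 (size 56): 117 XOR 56 = 77
After XOR-ing pile 5 (size 63): 77 XOR 63 = 114
After XOR-ing pile 6 (size 11): 114 XOR 11 = 121
The Nim-value of this position is 121.

121


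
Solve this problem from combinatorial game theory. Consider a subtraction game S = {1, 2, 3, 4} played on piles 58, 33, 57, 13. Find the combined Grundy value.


Subtraction set: {1, 2, 3, 4}
For this subtraction set, G(n) = n mod 5 (period = max + 1 = 5).
Pile 1 (size 58): G(58) = 58 mod 5 = 3
Pile 2 (size 33): G(33) = 33 mod 5 = 3
Pile 3 (size 57): G(57) = 57 mod 5 = 2
Pile 4 (size 13): G(13) = 13 mod 5 = 3
Total Grundy value = XOR of all: 3 XOR 3 XOR 2 XOR 3 = 1

1


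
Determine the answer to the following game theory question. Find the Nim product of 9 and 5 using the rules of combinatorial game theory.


Nim multiplication is bilinear over XOR: (u XOR v) * w = (u*w) XOR (v*w).
So we split each operand into its bit components and XOR the pairwise Nim products.
9 = 1 + 8 (as XOR of powers of 2).
5 = 1 + 4 (as XOR of powers of 2).
Using the standard Nim-product table on single bits:
  2*2 = 3,   2*4 = 8,   2*8 = 12,
  4*4 = 6,   4*8 = 11,  8*8 = 13,
and  1*x = x (identity), k*l = l*k (commutative).
Pairwise Nim products:
  1 * 1 = 1
  1 * 4 = 4
  8 * 1 = 8
  8 * 4 = 11
XOR them: 1 XOR 4 XOR 8 XOR 11 = 6.
Result: 9 * 5 = 6 (in Nim).

6


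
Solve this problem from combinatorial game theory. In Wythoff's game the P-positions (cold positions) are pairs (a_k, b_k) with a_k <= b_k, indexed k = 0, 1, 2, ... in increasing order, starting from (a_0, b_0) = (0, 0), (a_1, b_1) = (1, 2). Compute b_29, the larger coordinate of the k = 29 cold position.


By Wythoff's theorem, a_k = floor(k * phi) and b_k = floor(k * phi^2) = a_k + k, where phi = (1 + sqrt(5))/2 is the golden ratio.
phi = (1 + sqrt(5))/2 = 1.618034
phi^2 = phi + 1 = 2.618034
k = 29
k * phi^2 = 29 * 2.618034 = 75.922986
b_29 = floor(k * phi^2) = 75 (check: a_29 + k = 46 + 29 = 75)

75


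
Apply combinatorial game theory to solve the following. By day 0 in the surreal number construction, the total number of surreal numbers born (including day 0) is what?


Day 0: {|} = 0 is born. Count = 1.
Day n: the number of surreal numbers born by day n is 2^(n+1) - 1.
By day 0: 2^1 - 1 = 1
By day 0: 1 surreal numbers.

1


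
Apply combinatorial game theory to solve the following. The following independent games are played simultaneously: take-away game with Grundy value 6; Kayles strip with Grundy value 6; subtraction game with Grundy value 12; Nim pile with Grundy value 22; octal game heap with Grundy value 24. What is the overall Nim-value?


By the Sprague-Grundy theorem, the Grundy value of a sum of games is the XOR of individual Grundy values.
take-away game: Grundy value = 6. Running XOR: 0 XOR 6 = 6
Kayles strip: Grundy value = 6. Running XOR: 6 XOR 6 = 0
subtraction game: Grundy value = 12. Running XOR: 0 XOR 12 = 12
Nim pile: Grundy value = 22. Running XOR: 12 XOR 22 = 26
octal game heap: Grundy value = 24. Running XOR: 26 XOR 24 = 2
The combined Grundy value is 2.

2


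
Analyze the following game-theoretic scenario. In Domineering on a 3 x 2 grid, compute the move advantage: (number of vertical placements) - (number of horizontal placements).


Board is 3 x 2 (rows x cols).
Left (vertical) placements: (rows-1) * cols = 2 * 2 = 4
Right (horizontal) placements: rows * (cols-1) = 3 * 1 = 3
Advantage = Left - Right = 4 - 3 = 1

1


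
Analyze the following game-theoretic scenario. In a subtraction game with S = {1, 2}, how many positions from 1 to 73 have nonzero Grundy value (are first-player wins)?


Subtraction set S = {1, 2}, so G(n) = n mod 3.
G(n) = 0 when n is a multiple of 3.
Multiples of 3 in [1, 73]: 24
N-positions (nonzero Grundy) = 73 - 24 = 49

49


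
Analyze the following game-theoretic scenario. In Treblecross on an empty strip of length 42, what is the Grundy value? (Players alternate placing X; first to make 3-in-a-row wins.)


Treblecross: place X on empty cells; 3-in-a-row wins.
Playing within two cells of an existing X lets the opponent win at once, so sensible play treats the cells i-2..i+2 around each X as dead. The player left with no safe cell loses, so this is a normal-play take-away game on strips of safe cells.
Placing X at cell i (0-indexed) of a strip of k safe cells leaves independent strips of sizes max(0, i-2) and max(0, k-i-3). Hence G(k) = mex{ G(max(0,i-2)) XOR G(max(0,k-i-3)) : 0 <= i < k }, with G(0) = 0.
G(1): splits (0,0):0^0=0 -> mex({0}) = 1
G(2): splits (0,0):0^0=0 -> mex({0}) = 1
G(3): splits (0,0):0^0=0 -> mex({0}) = 1
G(4): splits (0,1):0^1=1 (0,0):0^0=0 -> mex({0, 1}) = 2
G(5): splits (0,2):0^1=1 (0,1):0^1=1 (0,0):0^0=0 -> mex({0, 1}) = 2
G(6) = mex({1}) = 0
G(7) = mex({0, 1, 2}) = 3
G(8) = mex({0, 1, 2}) = 3
G(9) = mex({0, 2}) = 1
G(10) = mex({0, 2, 3}) = 1
G(11) = mex({0, 3}) = 1
G(12) = mex({1, 3}) = 0
G(13) = mex({0, 1, 2, 3}) = 4
G(14) = mex({0, 1, 2}) = 3
G(15) = mex({0, 1, 2}) = 3
G(16) = mex({0, 1, 2, 4}) = 3
G(17) = mex({0, 1, 3, 4}) = 2
G(18) = mex({0, 1, 3, 4}) = 2
G(19) = mex({0, 1, 3, 5}) = 2
G(20) = mex({0, 1, 2, 3, 5}) = 4
G(21) = mex({0, 1, 2, 3, 5}) = 4
G(22) = mex({1, 2, 6}) = 0
G(23) = mex({0, 1, 2, 3, 4, 6}) = 5
G(24) = mex({0, 1, 2, 3, 4}) = 5
G(25) = mex({0, 1, 3, 4, 7}) = 2
G(26) = mex({0, 1, 3, 4, 5, 7}) = 2
G(27) = mex({0, 1, 3, 5}) = 2
G(28) = mex({0, 1, 2, 5}) = 3
G(29) = mex({0, 1, 2, 4, 5, 6}) = 3
G(30) = mex({1, 2, 4, 6}) = 0
G(31) = mex({0, 1, 2, 3, 4, 6}) = 5
G(32) = mex({1, 2, 3, 4, 7}) = 0
G(33) = mex({0, 3, 7}) = 1
G(34) = mex({0, 2, 3, 5, 7}) = 1
G(35) = mex({0, 2, 3, 5, 6}) = 1
G(36) = mex({0, 1, 2, 5, 6}) = 3
G(37) = mex({0, 1, 2, 4, 5, 6}) = 3
G(38) = mex({0, 1, 2, 4}) = 3
G(39) = mex({0, 1, 2, 3, 4, 7}) = 5
G(40) = mex({0, 1, 2, 3, 4, 5, 7}) = 6
G(41) = mex({0, 1, 2, 3, 5, 7}) = 4
G(42) = mex({0, 1, 2, 3, 5, 6, 7}) = 4
Therefore G(42) = 4.

4


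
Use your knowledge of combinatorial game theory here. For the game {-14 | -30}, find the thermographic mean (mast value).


Game = {-14 | -30}, a switch {a | b} with numbers a > b.
Its thermograph has left wall a - t and right wall b + t, which meet at t = (a - b)/2, where both equal (a + b)/2. So the mast (mean value) is at (a + b)/2.
Mean = (-14 + (-30))/2 = -44/2 = -22

-22


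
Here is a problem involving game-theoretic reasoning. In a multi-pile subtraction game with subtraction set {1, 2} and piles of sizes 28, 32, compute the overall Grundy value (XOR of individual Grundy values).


Subtraction set: {1, 2}
For this subtraction set, G(n) = n mod 3 (period = max + 1 = 3).
Pile 1 (size 28): G(28) = 28 mod 3 = 1
Pile 2 (size 32): G(32) = 32 mod 3 = 2
Total Grundy value = XOR of all: 1 XOR 2 = 3

3


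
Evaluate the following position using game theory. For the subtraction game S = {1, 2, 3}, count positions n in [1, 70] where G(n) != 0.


Subtraction set S = {1, 2, 3}, so G(n) = n mod 4.
G(n) = 0 when n is a multiple of 4.
Multiples of 4 in [1, 70]: 17
N-positions (nonzero Grundy) = 70 - 17 = 53

53


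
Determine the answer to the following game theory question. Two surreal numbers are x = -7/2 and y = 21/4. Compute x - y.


x = -7/2, y = 21/4
Converting to common denominator: 4
x = -14/4, y = 21/4
x - y = -7/2 - 21/4 = -35/4

-35/4


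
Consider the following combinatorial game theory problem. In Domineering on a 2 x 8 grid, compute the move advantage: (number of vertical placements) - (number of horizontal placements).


Board is 2 x 8 (rows x cols).
Left (vertical) placements: (rows-1) * cols = 1 * 8 = 8
Right (horizontal) placements: rows * (cols-1) = 2 * 7 = 14
Advantage = Left - Right = 8 - 14 = -6

-6


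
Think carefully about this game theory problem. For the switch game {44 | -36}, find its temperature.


The game is {44 | -36}, a switch {a | b} with numbers a > b.
Cooling {a | b} by t gives {a - t | b + t}, which stops being hot when a - t = b + t, i.e. at t = (a - b)/2. So the temperature of a switch is (a - b)/2.
Temperature = (Left option - Right option) / 2
= (44 - (-36)) / 2
= 80 / 2
= 40

40


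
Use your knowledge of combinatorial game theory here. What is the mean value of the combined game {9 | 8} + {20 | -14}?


G1 = {9 | 8}, G2 = {20 | -14}
Each is a switch {a | b} with numbers a > b; its mean value is (a + b)/2, and mean value is additive over game sums: m(G1 + G2) = m(G1) + m(G2).
Mean of G1 = (9 + (8))/2 = 17/2 = 17/2
Mean of G2 = (20 + (-14))/2 = 6/2 = 3
Mean of G1 + G2 = 17/2 + 3 = 23/2

23/2


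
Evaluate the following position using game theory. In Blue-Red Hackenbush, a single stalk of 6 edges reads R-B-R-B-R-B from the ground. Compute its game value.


Edges (from ground): R-B-R-B-R-B
By Berlekamp's sign-expansion rule, a Blue-Red Hackenbush stalk has the value of the surreal number whose sign sequence is the edge sequence with B -> + and R -> -.
Sign sequence: -+-+-+
Trace the sign expansion in the surreal number tree, starting from 0:
Edge 1: R (sign -) -> bounds (-inf, 0), value = -1
Edge 2: B (sign +) -> bounds (-1, 0), value = -1/2
Edge 3: R (sign -) -> bounds (-1, -1/2), value = -3/4
Edge 4: B (sign +) -> bounds (-3/4, -1/2), value = -5/8
Edge 5: R (sign -) -> bounds (-3/4, -5/8), value = -11/16
Edge 6: B (sign +) -> bounds (-11/16, -5/8), value = -21/32
Game value = -21/32

-21/32


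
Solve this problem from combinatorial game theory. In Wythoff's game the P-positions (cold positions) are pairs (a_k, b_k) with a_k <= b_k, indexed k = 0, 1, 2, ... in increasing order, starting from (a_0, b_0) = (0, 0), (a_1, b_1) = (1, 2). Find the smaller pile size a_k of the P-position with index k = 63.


By Wythoff's theorem, a_k = floor(k * phi) and b_k = floor(k * phi^2) = a_k + k, where phi = (1 + sqrt(5))/2 is the golden ratio.
phi = (1 + sqrt(5))/2 = 1.618034
k = 63
k * phi = 63 * 1.618034 = 101.936141
a_63 = floor(k * phi) = 101

101


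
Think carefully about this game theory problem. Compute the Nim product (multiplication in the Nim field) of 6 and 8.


Nim multiplication is bilinear over XOR: (u XOR v) * w = (u*w) XOR (v*w).
So we split each operand into its bit components and XOR the pairwise Nim products.
6 = 2 + 4 (as XOR of powers of 2).
8 = 8 (as XOR of powers of 2).
Using the standard Nim-product table on single bits:
  2*2 = 3,   2*4 = 8,   2*8 = 12,
  4*4 = 6,   4*8 = 11,  8*8 = 13,
and  1*x = x (identity), k*l = l*k (commutative).
Pairwise Nim products:
  2 * 8 = 12
  4 * 8 = 11
XOR them: 12 XOR 11 = 7.
Result: 6 * 8 = 7 (in Nim).

7


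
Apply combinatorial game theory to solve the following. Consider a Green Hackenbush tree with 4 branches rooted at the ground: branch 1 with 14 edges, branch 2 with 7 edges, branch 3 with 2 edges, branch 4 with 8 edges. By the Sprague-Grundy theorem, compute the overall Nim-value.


The tree has 4 branches from the ground vertex.
In Green Hackenbush, the Nim-value of a simple path of length k is k.
Branch 1: length 14, Nim-value = 14
Branch 2: length 7, Nim-value = 7
Branch 3: length 2, Nim-value = 2
Branch 4: length 8, Nim-value = 8
Total Nim-value = XOR of all branch values:
0 XOR 14 = 14
14 XOR 7 = 9
9 XOR 2 = 11
11 XOR 8 = 3
Nim-value of the tree = 3

3


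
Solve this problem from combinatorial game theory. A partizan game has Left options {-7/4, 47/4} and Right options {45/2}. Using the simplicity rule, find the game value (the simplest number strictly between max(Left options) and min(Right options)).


Left options: {-7/4, 47/4}, max = 47/4
Right options: {45/2}, min = 45/2
All options are numbers and max(Left) < min(Right), so by the simplicity theorem the value is the simplest (earliest-born) number strictly between 47/4 and 45/2.
Integers 12 through 22 all lie strictly between 47/4 and 45/2.
Among integers, the simplest (lowest birthday = smallest |n|; 0 is born on day 0, +-n on day n) is 12.
No non-integer in the interval can be simpler: if x is a non-integer in the interval, then floor(x) or ceil(x) also lies in the interval (the interval contains an integer), and both are proper prefixes of x's sign expansion, i.e. born earlier. So the game value is 12.
Game value = 12

12


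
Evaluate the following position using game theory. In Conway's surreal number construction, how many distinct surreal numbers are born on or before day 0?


Day 0: {|} = 0 is born. Count = 1.
Day n: the number of surreal numbers born by day n is 2^(n+1) - 1.
By day 0: 2^1 - 1 = 1
By day 0: 1 surreal numbers.

1


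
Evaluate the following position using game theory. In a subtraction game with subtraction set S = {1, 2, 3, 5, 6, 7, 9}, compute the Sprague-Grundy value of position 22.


The subtraction set is S = {1, 2, 3, 5, 6, 7, 9}.
G(k) = mex{ G(k - s) : s in S, s <= k }. We compute iteratively: G(0) = 0.
G(1) = mex({0}) = 1
G(2) = mex({0, 1}) = 2
G(3) = mex({0, 1, 2}) = 3
G(4) = mex({1, 2, 3}) = 0
G(5) = mex({0, 2, 3}) = 1
G(6) = mex({0, 1, 3}) = 2
G(7) = mex({0, 1, 2}) = 3
G(8) = mex({1, 2, 3}) = 0
G(9) = mex({0, 2, 3}) = 1
G(10) = mex({0, 1, 3}) = 2
G(11) = mex({0, 1, 2}) = 3
G(12) = mex({1, 2, 3}) = 0
Observe that G(4)..G(12) = 0, 1, 2, 3, 0, 1, 2, 3, 0 repeats G(0)..G(8) = 0, 1, 2, 3, 0, 1, 2, 3, 0.
For k >= max(S) = 9, G(k) is determined by the previous 9 values G(k-9)..G(k-1); a window of 9 consecutive values has recurred shifted by 4, so by induction G(k + 4) = G(k) for all k >= 0: the sequence is periodic from the start with period 4.
One period: G(0..3) = 0, 1, 2, 3.
22 mod 4 = 2, so G(22) = G(2) = 2.

2


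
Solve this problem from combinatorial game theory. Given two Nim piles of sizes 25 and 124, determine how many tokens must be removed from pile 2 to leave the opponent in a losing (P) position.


Piles: 25 and 124
Current XOR: 25 XOR 124 = 101 (non-zero, so this is an N-position).
To make the XOR zero, we need to find a move that balances the piles.
For pile 2 (size 124): target = 124 XOR 101 = 25
We reduce pile 2 from 124 to 25.
Tokens removed: 124 - 25 = 99
Verification: 25 XOR 25 = 0

99


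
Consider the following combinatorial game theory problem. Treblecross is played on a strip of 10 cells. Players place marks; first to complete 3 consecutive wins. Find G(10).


Treblecross: place X on empty cells; 3-in-a-row wins.
Playing within two cells of an existing X lets the opponent win at once, so sensible play treats the cells i-2..i+2 around each X as dead. The player left with no safe cell loses, so this is a normal-play take-away game on strips of safe cells.
Placing X at cell i (0-indexed) of a strip of k safe cells leaves independent strips of sizes max(0, i-2) and max(0, k-i-3). Hence G(k) = mex{ G(max(0,i-2)) XOR G(max(0,k-i-3)) : 0 <= i < k }, with G(0) = 0.
G(1): splits (0,0):0^0=0 -> mex({0}) = 1
G(2): splits (0,0):0^0=0 -> mex({0}) = 1
G(3): splits (0,0):0^0=0 -> mex({0}) = 1
G(4): splits (0,1):0^1=1 (0,0):0^0=0 -> mex({0, 1}) = 2
G(5): splits (0,2):0^1=1 (0,1):0^1=1 (0,0):0^0=0 -> mex({0, 1}) = 2
G(6) = mex({1}) = 0
G(7) = mex({0, 1, 2}) = 3
G(8) = mex({0, 1, 2}) = 3
G(9) = mex({0, 2}) = 1
G(10) = mex({0, 2, 3}) = 1
Therefore G(10) = 1.

1


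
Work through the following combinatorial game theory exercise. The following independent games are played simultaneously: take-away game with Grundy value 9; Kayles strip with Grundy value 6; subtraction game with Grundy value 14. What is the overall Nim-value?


By the Sprague-Grundy theorem, the Grundy value of a sum of games is the XOR of individual Grundy values.
take-away game: Grundy value = 9. Running XOR: 0 XOR 9 = 9
Kayles strip: Grundy value = 6. Running XOR: 9 XOR 6 = 15
subtraction game: Grundy value = 14. Running XOR: 15 XOR 14 = 1
The combined Grundy value is 1.

1


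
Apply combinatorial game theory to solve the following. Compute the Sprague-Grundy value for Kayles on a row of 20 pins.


Kayles: a move removes 1 or 2 adjacent pins from a contiguous row.
Removing pins from a row of k leaves two independent rows (a, b) with a + b = k - 1 (one pin) or a + b = k - 2 (two pins); an end removal gives a = 0.
By Sprague-Grundy, G(k) = mex{ G(a) XOR G(b) } over all these splits. G(0) = 0.
G(1): splits (0,0):0^0=0 -> mex({0}) = 1
G(2): splits (0,1):0^1=1 (0,0):0^0=0 -> mex({0, 1}) = 2
G(3): splits (0,2):0^2=2 (1,1):1^1=0 (0,1):0^1=1 -> mex({0, 1, 2}) = 3
G(4): splits (0,3):0^3=3 (1,2):1^2=3 (0,2):0^2=2 (1,1):1^1=0 -> mex({0, 2, 3}) = 1
G(5): splits (0,4):0^1=1 (1,3):1^3=2 (2,2):2^2=0 (0,3):0^3=3 (1,2):1^2=3 -> mex({0, 1, 2, 3}) = 4
G(6) = mex({0, 1, 2, 4}) = 3
G(7) = mex({0, 1, 3, 4, 5}) = 2
G(8) = mex({0, 2, 3, 5, 6}) = 1
G(9) = mex({0, 1, 2, 3, 6, 7}) = 4
G(10) = mex({0, 1, 3, 4, 5, 7}) = 2
G(11) = mex({0, 1, 2, 3, 4, 5}) = 6
G(12) = mex({0, 1, 2, 3, 5, 6, 7}) = 4
G(13) = mex({0, 2, 3, 4, 6, 7}) = 1
G(14) = mex({0, 1, 4, 5, 6, 7}) = 2
G(15) = mex({0, 1, 2, 3, 4, 5, 6}) = 7
G(16) = mex({0, 2, 3, 5, 6, 7}) = 1
G(17) = mex({0, 1, 2, 3, 5, 6, 7}) = 4
G(18) = mex({0, 1, 2, 4, 5, 6}) = 3
G(19) = mex({0, 1, 3, 4, 5, 7}) = 2
G(20) = mex({0, 2, 3, 4, 5, 6, 7}) = 1
Therefore G(20) = 1.

1


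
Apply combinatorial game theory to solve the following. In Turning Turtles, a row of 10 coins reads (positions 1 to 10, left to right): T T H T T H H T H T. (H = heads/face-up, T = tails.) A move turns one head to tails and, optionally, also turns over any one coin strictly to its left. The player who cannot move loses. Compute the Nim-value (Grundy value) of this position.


Coins: T T H T T H H T H T
Key fact: a single head at position k behaves exactly like a Nim heap of size k (turning it to T and optionally flipping a coin at j < k corresponds to moving the heap from k to j, or to 0), and heads combine as a disjunctive sum (two heads at the same place would cancel, matching j XOR j = 0). So the Nim-value is the XOR of the 1-indexed positions of the heads.
Face-up positions (1-indexed): [3, 6, 7, 9]
XOR 0 with 3: 0 XOR 3 = 3
XOR 3 with 6: 3 XOR 6 = 5
XOR 5 with 7: 5 XOR 7 = 2
XOR 2 with 9: 2 XOR 9 = 11
Nim-value = 11

11


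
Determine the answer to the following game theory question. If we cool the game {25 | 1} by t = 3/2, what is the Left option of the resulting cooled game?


Original game: {25 | 1} (a switch {a | b} with a > b).
Cooling by t (for t below the temperature (a - b)/2 = 12) taxes each move by t: {a | b} cooled by t is {a - t | b + t}.
Cooling amount: t = 3/2
Cooled Left option: 25 - 3/2 = 47/2
Cooled Right option: 1 + 3/2 = 5/2
Cooled game: {47/2 | 5/2}
Left option = 47/2

47/2
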